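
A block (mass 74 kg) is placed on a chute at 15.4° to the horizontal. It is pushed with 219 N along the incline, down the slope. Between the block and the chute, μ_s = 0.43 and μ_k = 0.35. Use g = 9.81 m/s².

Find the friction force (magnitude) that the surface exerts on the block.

f ≈ 245 N (up the incline)

Perpendicular to the surface, N = m g cos θ = 74·9.81·cos 15.4° = 699.9 N.
For equilibrium along the incline the friction force must supply f = m g sin θ + P = 192.8 + 219 = 411.8 N (positive meaning up-slope).
The static-friction ceiling is μ_s N = 0.43 × 699.9 = 300.9 N.
|411.8| exceeds 300.9 N, so the block slips down-slope; friction is kinetic, f = μ_k N = 0.35×699.9 = 245 N.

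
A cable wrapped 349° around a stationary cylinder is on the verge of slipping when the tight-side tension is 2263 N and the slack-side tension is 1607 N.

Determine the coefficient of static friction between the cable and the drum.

μ ≈ 0.0562

T₂/T₁ = e^{μβ} → μ = ln(T₂/T₁)/β.
β = 349° = 6.091 rad.
μ = ln(2263/1607)/6.091 = ln(1.408)/6.091 = 0.0562.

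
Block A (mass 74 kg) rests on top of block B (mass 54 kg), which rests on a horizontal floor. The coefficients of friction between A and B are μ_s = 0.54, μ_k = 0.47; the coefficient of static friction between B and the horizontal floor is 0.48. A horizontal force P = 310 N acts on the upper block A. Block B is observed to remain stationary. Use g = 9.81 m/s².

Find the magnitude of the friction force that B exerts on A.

f ≈ 310 N

The normal force B exerts on A is simply A's weight, N₁ = 725.9 N.
So the A–B interface can sustain at most μ_s N₁ = 392 N of static friction.
P = 310 N is within that limit, so A and B move together (both at rest); the A–B friction is simply f₁ = P = 310 N.
B experiences an equal 310 N forward from A (third law). B is in equilibrium, so the floor supplies f₂ = 310 N of static friction (limit μ_s(m_A+m_B)g = 602.7 N, not exceeded).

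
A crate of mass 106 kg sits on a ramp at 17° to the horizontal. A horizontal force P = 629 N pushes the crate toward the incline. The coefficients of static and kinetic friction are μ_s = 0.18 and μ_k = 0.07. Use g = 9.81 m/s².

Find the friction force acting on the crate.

Normal direction: N = m g cos θ + P sin θ = 1178 N.
Parallel to the incline: P cos θ − m g sin θ = 601.5 − 304 = 297.5 N; the friction needed to balance this is 297.5 N acting down the slope.
Maximum static friction: μ_s N = 0.18 × 1178 = 212.1 N.
|f_req| = 297.5 > 212.1 N → the crate slides up the incline; f = μ_k N = 0.07 × 1178 = 82.5 N.

f ≈ 82.5 N (down the incline)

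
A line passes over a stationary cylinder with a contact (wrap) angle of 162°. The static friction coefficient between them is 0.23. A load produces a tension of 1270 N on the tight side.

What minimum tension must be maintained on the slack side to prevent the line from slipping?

Capstan equation at impending slip: T_tight/T_slack = e^{μβ}.
β = 162° = 2.827 rad; e^{μβ} = e^{0.23×2.827} = 1.916.
T_slack = T_tight / e^{μβ} = 1270 / 1.916 = 663 N.

T_min ≈ 663 N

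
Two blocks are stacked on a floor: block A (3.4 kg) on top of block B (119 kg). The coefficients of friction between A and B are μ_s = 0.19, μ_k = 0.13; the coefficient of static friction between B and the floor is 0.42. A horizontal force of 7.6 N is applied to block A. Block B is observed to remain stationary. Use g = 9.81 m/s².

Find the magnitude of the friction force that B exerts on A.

f ≈ 4.34 N

Between the blocks, N₁ = m_A g = 33.35 N.
So the A–B interface can sustain at most μ_s N₁ = 6.337 N of static friction.
Since P = 7.6 N > 6.337 N, A slides on B; the A–B friction is kinetic: f₁ = μ_k N₁ = 0.13×33.35 = 4.34 N.
By Newton's third law B feels 4.34 N forward from A. With B stationary, the floor's static friction on B balances it: f₂ = 4.34 N (well within μ_s(m_A+m_B)g = 504.3 N).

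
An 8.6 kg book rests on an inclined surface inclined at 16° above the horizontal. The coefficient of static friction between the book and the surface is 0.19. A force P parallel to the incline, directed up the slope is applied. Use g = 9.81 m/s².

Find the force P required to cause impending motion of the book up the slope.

At impending motion up the slope, friction acts down-slope at its limit: f = μ_s N.
P is parallel to the surface, so N = m g cos θ = 81.1 N.
Along the incline: P = m g sin θ + μ_s N = 23.3 + 0.19×81.1 = 38.7 N.

P ≈ 38.7 N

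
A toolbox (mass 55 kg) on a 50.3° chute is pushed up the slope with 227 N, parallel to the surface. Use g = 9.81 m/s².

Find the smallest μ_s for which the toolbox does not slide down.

N = m g cos θ = 344.6 N.
Friction must make up the shortfall along the incline: f = m g sin θ − P = 415.1 − 227 = 188.1 N.
At the threshold f = μ_s N, so μ_s,min = 188.1/344.6 = 0.546.

μ_s,min ≈ 0.546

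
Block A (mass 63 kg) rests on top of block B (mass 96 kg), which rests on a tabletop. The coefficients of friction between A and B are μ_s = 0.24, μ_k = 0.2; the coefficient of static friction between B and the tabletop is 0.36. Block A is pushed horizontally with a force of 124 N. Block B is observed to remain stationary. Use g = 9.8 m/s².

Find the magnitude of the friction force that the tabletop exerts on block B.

Between the blocks, N₁ = m_A g = 617.4 N.
Maximum static friction on A from B: μ_s N₁ = 0.24×617.4 = 148.2 N.
Since P = 124 N ≤ 148.2 N, A does not slip on B; friction on A equals P = 124 N.
B experiences an equal 124 N forward from A (third law). B is in equilibrium, so the floor supplies f₂ = 124 N of static friction (limit μ_s(m_A+m_B)g = 561 N, not exceeded).

f ≈ 124 N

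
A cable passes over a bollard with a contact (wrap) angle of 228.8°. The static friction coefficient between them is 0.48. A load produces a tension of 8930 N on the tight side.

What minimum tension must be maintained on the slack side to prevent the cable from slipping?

Capstan equation at impending slip: T_tight/T_slack = e^{μβ}.
β = 228.8° = 3.993 rad; e^{μβ} = e^{0.48×3.993} = 6.799.
T_slack = T_tight / e^{μβ} = 8930 / 6.799 = 1310 N.

T_min ≈ 1310 N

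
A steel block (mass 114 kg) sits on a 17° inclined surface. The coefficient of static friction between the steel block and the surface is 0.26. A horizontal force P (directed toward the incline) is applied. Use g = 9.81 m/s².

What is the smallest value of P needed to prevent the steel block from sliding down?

The steel block tends to slide down (tan θ > μ_s), so at the point of impending slip friction acts up-slope at its limit: f = μ_s N.
Perpendicular to the incline: N = m g cos θ + P sin θ.
Along the incline: P cos θ + μ_s N = m g sin θ, i.e. P cos θ + μ_s (m g cos θ + P sin θ) = m g sin θ.
Solving, P (cos θ + μ_s sin θ) = m g (sin θ − μ_s cos θ), so P = 1120×0.04373/1.032 = 47.4 N.

P_min ≈ 47.4 N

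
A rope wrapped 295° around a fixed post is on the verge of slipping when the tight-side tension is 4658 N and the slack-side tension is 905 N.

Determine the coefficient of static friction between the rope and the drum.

μ ≈ 0.318

T₂/T₁ = e^{μβ} → μ = ln(T₂/T₁)/β.
β = 295° = 5.149 rad.
μ = ln(4658/905)/5.149 = ln(5.147)/5.149 = 0.318.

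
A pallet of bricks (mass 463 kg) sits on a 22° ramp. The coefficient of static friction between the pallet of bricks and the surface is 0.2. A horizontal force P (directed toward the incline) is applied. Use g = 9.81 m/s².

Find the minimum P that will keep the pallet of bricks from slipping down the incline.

The pallet of bricks tends to slide down (tan θ > μ_s), so at the point of impending slip friction acts up-slope at its limit: f = μ_s N.
Perpendicular to the incline: N = m g cos θ + P sin θ.
Along the incline: P cos θ + μ_s N = m g sin θ, i.e. P cos θ + μ_s (m g cos θ + P sin θ) = m g sin θ.
Solving, P (cos θ + μ_s sin θ) = m g (sin θ − μ_s cos θ), so P = 4540×0.1892/1.002 = 857 N.

P_min ≈ 857 N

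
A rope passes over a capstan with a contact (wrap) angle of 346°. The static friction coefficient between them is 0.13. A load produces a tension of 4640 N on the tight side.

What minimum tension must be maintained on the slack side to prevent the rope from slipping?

T_min ≈ 2120 N

Capstan equation at impending slip: T_tight/T_slack = e^{μβ}.
β = 346° = 6.039 rad; e^{μβ} = e^{0.13×6.039} = 2.193.
T_slack = T_tight / e^{μβ} = 4640 / 2.193 = 2120 N.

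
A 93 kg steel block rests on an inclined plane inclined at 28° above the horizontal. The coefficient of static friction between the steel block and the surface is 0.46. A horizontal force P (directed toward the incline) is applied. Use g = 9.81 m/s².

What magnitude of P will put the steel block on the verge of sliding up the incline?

At impending motion up the slope, friction acts down-slope at its limit: f = μ_s N.
Perpendicular to the incline: N = m g cos θ + P sin θ.
Along the incline: P cos θ = m g sin θ + μ_s N = m g sin θ + μ_s (m g cos θ + P sin θ).
Solving, P (cos θ − μ_s sin θ) = m g (sin θ + μ_s cos θ), so P = 93×9.81×(sin 28° + 0.46 cos 28°)/(cos 28° − 0.46 sin 28°) = 912×0.8756/0.667 = 1200 N.

P ≈ 1200 N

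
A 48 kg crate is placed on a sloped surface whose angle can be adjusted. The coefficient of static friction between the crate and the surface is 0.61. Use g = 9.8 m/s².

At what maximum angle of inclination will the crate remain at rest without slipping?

At the slip threshold, m g sin θ = μ_s · m g cos θ, so tan θ = μ_s.
θ_max = arctan(0.61) = 31.4°.

θ_max ≈ 31.4°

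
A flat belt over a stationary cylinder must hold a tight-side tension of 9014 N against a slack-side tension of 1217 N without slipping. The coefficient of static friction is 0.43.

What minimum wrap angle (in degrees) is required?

T₂/T₁ = e^{μβ} → β = ln(T₂/T₁)/μ.
β = ln(9014/1217)/0.43 = 2.002/0.43 = 4.657 rad.
In degrees: β = 4.657 × 180/π = 267°.

β_min ≈ 267°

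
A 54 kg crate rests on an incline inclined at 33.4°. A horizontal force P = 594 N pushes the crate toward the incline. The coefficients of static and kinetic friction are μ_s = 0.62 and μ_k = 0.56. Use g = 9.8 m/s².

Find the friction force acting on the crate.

Resolve perpendicular to the incline: N = m g cos θ + P sin θ = 54×9.8×cos 33.4° + 594×sin 33.4° = 768.8 N.
Along the incline, the net driving force (taking up-slope positive) is P cos θ − m g sin θ = 495.9 − 291.3 = 204.6 N, so equilibrium requires friction f = -204.6 N (down-slope).
The limit of static friction is μ_s N = 476.6 N.
|f_req| = 204.6 ≤ 476.6 N → the crate is in equilibrium; friction equals the required value.

f ≈ 205 N (down the incline)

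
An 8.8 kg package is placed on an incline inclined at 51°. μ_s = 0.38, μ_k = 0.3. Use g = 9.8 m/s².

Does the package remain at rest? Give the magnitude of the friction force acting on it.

N = m g cos θ = 54.3 N.
Down-slope weight component: m g sin θ = 67 N.
μ_s N = 20.6 N.
67 > 20.6 N, so it slides; kinetic friction f = μ_k N = 0.3×54.3 = 16.3 N.

f ≈ 16.3 N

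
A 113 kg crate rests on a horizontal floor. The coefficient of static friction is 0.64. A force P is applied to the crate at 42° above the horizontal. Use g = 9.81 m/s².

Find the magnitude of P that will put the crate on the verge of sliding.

N = m g − P sin α (the pull lifts the crate).
At impending slip, P cos α = μ_s N = μ_s (m g − P sin α).
Solving: P (cos α + μ_s sin α) = μ_s m g → P = 0.64×1110/(cos 42° + 0.64 sin 42°) = 709/1.171 = 606 N.

P ≈ 606 N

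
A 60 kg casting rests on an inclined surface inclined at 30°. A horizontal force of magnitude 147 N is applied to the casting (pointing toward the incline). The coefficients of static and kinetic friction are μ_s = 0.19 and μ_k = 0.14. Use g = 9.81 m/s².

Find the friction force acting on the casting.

f ≈ 81.7 N (up the incline)

Normal direction: N = m g cos θ + P sin θ = 583.2 N.
Along the incline, the net driving force (taking up-slope positive) is P cos θ − m g sin θ = 127.3 − 294.3 = -167 N, so equilibrium requires friction f = 167 N (up-slope).
Maximum static friction: μ_s N = 0.19 × 583.2 = 110.8 N.
The required 167 N exceeds the static limit, so the casting slides down-slope and f = μ_k N = 0.14×583.2 = 81.7 N.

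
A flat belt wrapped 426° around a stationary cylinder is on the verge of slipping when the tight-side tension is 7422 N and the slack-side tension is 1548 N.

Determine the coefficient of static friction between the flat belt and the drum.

μ ≈ 0.211

T₂/T₁ = e^{μβ} → μ = ln(T₂/T₁)/β.
β = 426° = 7.435 rad.
μ = ln(7422/1548)/7.435 = ln(4.795)/7.435 = 0.211.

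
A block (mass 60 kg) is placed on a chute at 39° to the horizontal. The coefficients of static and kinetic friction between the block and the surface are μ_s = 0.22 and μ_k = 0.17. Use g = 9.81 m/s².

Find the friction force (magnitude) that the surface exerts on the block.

f ≈ 77.8 N (up the incline)

Perpendicular to the surface, N = m g cos θ = 60·9.81·cos 39° = 457.4 N.
For equilibrium along the incline, friction must balance the weight component: f = m g sin θ = 370.4 N up the slope.
Maximum static friction available: μ_s N = 0.22 × 457.4 = 100.6 N.
Since |370.4| > 100.6 N, static friction cannot hold it; the block slides down the incline and kinetic friction applies: f = μ_k N = 0.17 × 457.4 = 77.8 N.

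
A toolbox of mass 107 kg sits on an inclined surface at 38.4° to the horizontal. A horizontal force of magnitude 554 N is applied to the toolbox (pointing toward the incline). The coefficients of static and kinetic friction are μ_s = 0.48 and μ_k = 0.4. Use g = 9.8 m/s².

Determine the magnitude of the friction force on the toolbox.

f ≈ 217 N (up the incline)

The horizontal push has a component P sin θ into the surface, so N = m g cos θ + P sin θ = 821.8 + 344.1 = 1166 N.
Along the incline, the net driving force (taking up-slope positive) is P cos θ − m g sin θ = 434.2 − 651.3 = -217.2 N, so equilibrium requires friction f = 217.2 N (up-slope).
The limit of static friction is μ_s N = 559.6 N.
Since 217.2 N is within the 559.6 N limit, the toolbox stays put and friction is exactly 217 N.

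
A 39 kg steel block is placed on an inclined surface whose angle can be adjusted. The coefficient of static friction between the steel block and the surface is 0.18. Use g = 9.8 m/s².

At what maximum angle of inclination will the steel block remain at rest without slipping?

At the slip threshold, m g sin θ = μ_s · m g cos θ, so tan θ = μ_s.
θ_max = arctan(0.18) = 10.2°.

θ_max ≈ 10.2°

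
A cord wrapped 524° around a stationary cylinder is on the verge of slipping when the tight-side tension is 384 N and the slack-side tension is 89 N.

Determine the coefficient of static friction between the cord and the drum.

T₂/T₁ = e^{μβ} → μ = ln(T₂/T₁)/β.
β = 524° = 9.146 rad.
μ = ln(384/89)/9.146 = ln(4.315)/9.146 = 0.16.

μ ≈ 0.16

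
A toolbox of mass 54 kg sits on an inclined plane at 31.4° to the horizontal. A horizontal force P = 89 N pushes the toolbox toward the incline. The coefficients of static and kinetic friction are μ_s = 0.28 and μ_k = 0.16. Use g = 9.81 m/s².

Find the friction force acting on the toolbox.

f ≈ 79.8 N (up the incline)

The horizontal push has a component P sin θ into the surface, so N = m g cos θ + P sin θ = 452.2 + 46.37 = 498.5 N.
Along the incline, the net driving force (taking up-slope positive) is P cos θ − m g sin θ = 75.97 − 276 = -200 N, so equilibrium requires friction f = 200 N (up-slope).
Maximum static friction: μ_s N = 0.28 × 498.5 = 139.6 N.
|f_req| = 200 > 139.6 N → the toolbox slides down the incline; f = μ_k N = 0.16 × 498.5 = 79.8 N.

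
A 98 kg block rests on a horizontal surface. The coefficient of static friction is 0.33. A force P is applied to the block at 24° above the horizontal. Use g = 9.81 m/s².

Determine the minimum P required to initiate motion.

P ≈ 303 N

N = m g − P sin α (the pull lifts the block).
At impending slip, P cos α = μ_s N = μ_s (m g − P sin α).
Solving: P (cos α + μ_s sin α) = μ_s m g → P = 0.33×961/(cos 24° + 0.33 sin 24°) = 317/1.048 = 303 N.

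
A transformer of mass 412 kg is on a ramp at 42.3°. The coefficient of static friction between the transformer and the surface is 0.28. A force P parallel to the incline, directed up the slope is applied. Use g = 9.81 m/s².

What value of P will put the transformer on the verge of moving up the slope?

At impending motion up the slope, friction acts down-slope at its limit: f = μ_s N.
P is parallel to the surface, so N = m g cos θ = 2990 N.
Along the incline: P = m g sin θ + μ_s N = 2720 + 0.28×2990 = 3560 N.

P ≈ 3560 N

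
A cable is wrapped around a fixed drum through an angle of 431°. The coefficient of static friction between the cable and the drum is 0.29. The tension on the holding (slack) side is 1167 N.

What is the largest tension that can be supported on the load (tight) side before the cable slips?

T_max ≈ 10300 N

At impending slip the capstan equation gives T₂/T₁ = e^{μβ} with β in radians.
β = 431° × π/180 = 7.522 rad.
e^{μβ} = e^{0.29×7.522} = 8.859.
T₂ = T₁ · e^{μβ} = 1167 × 8.859 = 10300 N.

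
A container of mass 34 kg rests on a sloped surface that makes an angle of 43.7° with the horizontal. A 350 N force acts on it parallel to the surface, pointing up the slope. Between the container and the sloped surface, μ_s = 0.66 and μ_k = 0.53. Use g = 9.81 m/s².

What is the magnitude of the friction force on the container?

f ≈ 120 N (down the incline)

Normal force: N = m g cos θ = 34 × 9.81 × cos 43.7° = 241.1 N.
Parallel to the incline, ΣF = 0 gives f = m g sin θ − P = 230.4 − 350 = -119.6 N (up-slope positive).
Static friction can supply at most μ_s N = 159.2 N.
Since |-119.6| ≤ 159.2 N, the container remains in static equilibrium and friction takes exactly the required value.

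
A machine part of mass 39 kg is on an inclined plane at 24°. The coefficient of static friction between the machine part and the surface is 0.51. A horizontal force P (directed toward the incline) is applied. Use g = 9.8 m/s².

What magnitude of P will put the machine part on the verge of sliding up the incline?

P ≈ 472 N

At impending motion up the slope, friction acts down-slope at its limit: f = μ_s N.
Perpendicular to the incline: N = m g cos θ + P sin θ.
Along the incline: P cos θ = m g sin θ + μ_s N = m g sin θ + μ_s (m g cos θ + P sin θ).
Solving, P (cos θ − μ_s sin θ) = m g (sin θ + μ_s cos θ), so P = 39×9.8×(sin 24° + 0.51 cos 24°)/(cos 24° − 0.51 sin 24°) = 382×0.8726/0.7061 = 472 N.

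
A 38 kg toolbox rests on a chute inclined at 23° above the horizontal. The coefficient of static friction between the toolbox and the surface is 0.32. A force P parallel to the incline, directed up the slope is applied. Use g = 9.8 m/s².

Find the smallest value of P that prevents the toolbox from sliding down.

The toolbox tends to slide down (tan θ > μ_s), so at the point of impending slip friction acts up-slope at its limit: f = μ_s N.
P is parallel to the surface, so N = m g cos θ = 343 N.
Along the incline: P + μ_s N = m g sin θ, so P = 146 − 0.32×343 = 35.8 N.

P_min ≈ 35.8 N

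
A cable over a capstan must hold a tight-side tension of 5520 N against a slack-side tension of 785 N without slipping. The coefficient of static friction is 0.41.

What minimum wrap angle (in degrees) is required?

β_min ≈ 273°

T₂/T₁ = e^{μβ} → β = ln(T₂/T₁)/μ.
β = ln(5520/785)/0.41 = 1.95/0.41 = 4.757 rad.
In degrees: β = 4.757 × 180/π = 273°.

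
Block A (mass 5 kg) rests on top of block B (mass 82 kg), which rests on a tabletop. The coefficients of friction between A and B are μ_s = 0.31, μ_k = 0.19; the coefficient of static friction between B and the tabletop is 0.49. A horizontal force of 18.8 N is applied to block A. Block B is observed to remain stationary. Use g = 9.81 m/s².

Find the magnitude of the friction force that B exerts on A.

f ≈ 9.32 N

Normal force at the A–B interface: N₁ = m_A g = 49.05 N.
So the A–B interface can sustain at most μ_s N₁ = 15.21 N of static friction.
Since P = 18.8 N > 15.21 N, A slides on B; the A–B friction is kinetic: f₁ = μ_k N₁ = 0.19×49.05 = 9.32 N.
B experiences an equal 9.32 N forward from A (third law). B is in equilibrium, so the floor supplies f₂ = 9.32 N of static friction (limit μ_s(m_A+m_B)g = 418.2 N, not exceeded).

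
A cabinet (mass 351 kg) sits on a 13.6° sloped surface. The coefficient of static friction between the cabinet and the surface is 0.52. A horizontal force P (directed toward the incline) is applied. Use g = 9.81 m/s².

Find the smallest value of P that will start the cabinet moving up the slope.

P ≈ 3000 N

At impending motion up the slope, friction acts down-slope at its limit: f = μ_s N.
Perpendicular to the incline: N = m g cos θ + P sin θ.
Along the incline: P cos θ = m g sin θ + μ_s N = m g sin θ + μ_s (m g cos θ + P sin θ).
Solving, P (cos θ − μ_s sin θ) = m g (sin θ + μ_s cos θ), so P = 351×9.81×(sin 13.6° + 0.52 cos 13.6°)/(cos 13.6° − 0.52 sin 13.6°) = 3440×0.7406/0.8497 = 3000 N.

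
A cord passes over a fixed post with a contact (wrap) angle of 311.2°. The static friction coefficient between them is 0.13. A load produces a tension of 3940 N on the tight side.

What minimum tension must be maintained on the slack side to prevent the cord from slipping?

T_min ≈ 1940 N

Capstan equation at impending slip: T_tight/T_slack = e^{μβ}.
β = 311.2° = 5.431 rad; e^{μβ} = e^{0.13×5.431} = 2.026.
T_slack = T_tight / e^{μβ} = 3940 / 2.026 = 1940 N.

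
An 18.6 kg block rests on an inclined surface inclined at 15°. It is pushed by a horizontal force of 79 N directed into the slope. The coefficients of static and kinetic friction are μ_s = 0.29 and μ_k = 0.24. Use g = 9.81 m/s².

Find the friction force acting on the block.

f ≈ 29.1 N (down the incline)

Resolve perpendicular to the incline: N = m g cos θ + P sin θ = 18.6×9.81×cos 15° + 79×sin 15° = 196.7 N.
Along the incline, the net driving force (taking up-slope positive) is P cos θ − m g sin θ = 76.31 − 47.23 = 29.08 N, so equilibrium requires friction f = -29.08 N (down-slope).
Maximum static friction: μ_s N = 0.29 × 196.7 = 57.04 N.
Since 29.08 N is within the 57.04 N limit, the block stays put and friction is exactly 29.1 N.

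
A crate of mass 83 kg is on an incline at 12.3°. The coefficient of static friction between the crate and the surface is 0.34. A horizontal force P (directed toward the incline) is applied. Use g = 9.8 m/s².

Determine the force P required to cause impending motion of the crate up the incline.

At impending motion up the slope, friction acts down-slope at its limit: f = μ_s N.
Perpendicular to the incline: N = m g cos θ + P sin θ.
Along the incline: P cos θ = m g sin θ + μ_s N = m g sin θ + μ_s (m g cos θ + P sin θ).
Solving, P (cos θ − μ_s sin θ) = m g (sin θ + μ_s cos θ), so P = 83×9.8×(sin 12.3° + 0.34 cos 12.3°)/(cos 12.3° − 0.34 sin 12.3°) = 813×0.5452/0.9046 = 490 N.

P ≈ 490 N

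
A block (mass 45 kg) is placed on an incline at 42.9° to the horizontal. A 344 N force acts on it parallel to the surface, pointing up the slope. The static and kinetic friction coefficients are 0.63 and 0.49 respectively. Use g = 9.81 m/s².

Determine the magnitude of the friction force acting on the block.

f ≈ 43.5 N (down the incline)

Normal force: N = m g cos θ = 45 × 9.81 × cos 42.9° = 323.4 N.
For equilibrium along the incline the friction force must supply f = m g sin θ − P = 300.5 − 344 = -43.5 N (positive meaning up-slope).
Static friction can supply at most μ_s N = 203.7 N.
Since |-43.5| ≤ 203.7 N, the block remains in static equilibrium and friction takes exactly the required value.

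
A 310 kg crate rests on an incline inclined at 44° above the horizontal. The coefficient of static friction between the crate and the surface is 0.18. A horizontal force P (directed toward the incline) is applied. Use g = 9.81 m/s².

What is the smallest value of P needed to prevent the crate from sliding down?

The crate tends to slide down (tan θ > μ_s), so at the point of impending slip friction acts up-slope at its limit: f = μ_s N.
Perpendicular to the incline: N = m g cos θ + P sin θ.
Along the incline: P cos θ + μ_s N = m g sin θ, i.e. P cos θ + μ_s (m g cos θ + P sin θ) = m g sin θ.
Solving, P (cos θ + μ_s sin θ) = m g (sin θ − μ_s cos θ), so P = 3040×0.5652/0.8444 = 2040 N.

P_min ≈ 2040 N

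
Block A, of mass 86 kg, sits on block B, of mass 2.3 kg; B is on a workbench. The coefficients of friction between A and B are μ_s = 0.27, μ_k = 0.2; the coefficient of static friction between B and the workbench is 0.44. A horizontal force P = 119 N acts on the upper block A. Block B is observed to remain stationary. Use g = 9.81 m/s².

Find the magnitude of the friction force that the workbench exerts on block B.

f ≈ 119 N

Normal force at the A–B interface: N₁ = m_A g = 843.7 N.
Maximum static friction on A from B: μ_s N₁ = 0.27×843.7 = 227.8 N.
P = 119 N is within that limit, so A and B move together (both at rest); the A–B friction is simply f₁ = P = 119 N.
B experiences an equal 119 N forward from A (third law). B is in equilibrium, so the floor supplies f₂ = 119 N of static friction (limit μ_s(m_A+m_B)g = 381.1 N, not exceeded).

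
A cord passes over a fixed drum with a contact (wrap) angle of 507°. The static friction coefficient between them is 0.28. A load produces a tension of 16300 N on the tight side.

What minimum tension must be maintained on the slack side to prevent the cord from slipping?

T_min ≈ 1370 N

Capstan equation at impending slip: T_tight/T_slack = e^{μβ}.
β = 507° = 8.849 rad; e^{μβ} = e^{0.28×8.849} = 11.91.
T_slack = T_tight / e^{μβ} = 16300 / 11.91 = 1370 N.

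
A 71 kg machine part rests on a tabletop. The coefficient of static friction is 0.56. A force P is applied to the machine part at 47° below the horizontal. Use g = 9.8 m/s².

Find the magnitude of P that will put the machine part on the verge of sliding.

P ≈ 1430 N

N = m g + P sin α (the push presses the machine part into the tabletop).
At impending slip, P cos α = μ_s N = μ_s (m g + P sin α).
Solving: P (cos α − μ_s sin α) = μ_s m g → P = 0.56×696/(cos 47° − 0.56 sin 47°) = 390/0.2724 = 1430 N.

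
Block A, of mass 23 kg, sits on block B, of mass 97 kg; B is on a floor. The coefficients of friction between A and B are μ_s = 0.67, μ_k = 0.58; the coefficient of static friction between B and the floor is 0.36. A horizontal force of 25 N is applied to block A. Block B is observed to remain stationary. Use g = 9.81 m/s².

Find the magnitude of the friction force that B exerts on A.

Between the blocks, N₁ = m_A g = 225.6 N.
So the A–B interface can sustain at most μ_s N₁ = 151.2 N of static friction.
Since P = 25 N ≤ 151.2 N, A does not slip on B; friction on A equals P = 25 N.
By Newton's third law B feels 25 N forward from A. With B stationary, the floor's static friction on B balances it: f₂ = 25 N (well within μ_s(m_A+m_B)g = 423.8 N).

f ≈ 25 N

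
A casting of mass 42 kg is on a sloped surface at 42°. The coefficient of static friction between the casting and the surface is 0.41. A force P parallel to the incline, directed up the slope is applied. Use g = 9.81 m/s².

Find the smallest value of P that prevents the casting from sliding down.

P_min ≈ 150 N

The casting tends to slide down (tan θ > μ_s), so at the point of impending slip friction acts up-slope at its limit: f = μ_s N.
P is parallel to the surface, so N = m g cos θ = 306 N.
Along the incline: P + μ_s N = m g sin θ, so P = 276 − 0.41×306 = 150 N.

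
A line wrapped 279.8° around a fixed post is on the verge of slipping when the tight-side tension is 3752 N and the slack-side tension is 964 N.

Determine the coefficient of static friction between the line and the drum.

μ ≈ 0.278

T₂/T₁ = e^{μβ} → μ = ln(T₂/T₁)/β.
β = 279.8° = 4.883 rad.
μ = ln(3752/964)/4.883 = ln(3.892)/4.883 = 0.278.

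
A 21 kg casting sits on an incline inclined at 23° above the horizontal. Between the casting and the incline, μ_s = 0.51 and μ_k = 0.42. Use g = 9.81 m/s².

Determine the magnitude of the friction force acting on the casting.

f ≈ 80.5 N (up the incline)

Normal force: N = m g cos θ = 21 × 9.81 × cos 23° = 189.6 N.
For equilibrium along the incline, friction must balance the weight component: f = m g sin θ = 80.49 N up the slope.
Maximum static friction available: μ_s N = 0.51 × 189.6 = 96.71 N.
Since |80.49| ≤ 96.71 N, static friction is sufficient; f equals the required value, not μ_s N.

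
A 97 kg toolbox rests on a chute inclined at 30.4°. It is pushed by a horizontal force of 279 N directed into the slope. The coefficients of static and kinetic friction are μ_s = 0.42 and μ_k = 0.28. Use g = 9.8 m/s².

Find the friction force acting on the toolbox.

Resolve perpendicular to the incline: N = m g cos θ + P sin θ = 97×9.8×cos 30.4° + 279×sin 30.4° = 961.1 N.
Parallel to the incline: P cos θ − m g sin θ = 240.6 − 481 = -240.4 N; the friction needed to balance this is 240.4 N acting up the slope.
The limit of static friction is μ_s N = 403.7 N.
|f_req| = 240.4 ≤ 403.7 N → the toolbox is in equilibrium; friction equals the required value.

f ≈ 240 N (up the incline)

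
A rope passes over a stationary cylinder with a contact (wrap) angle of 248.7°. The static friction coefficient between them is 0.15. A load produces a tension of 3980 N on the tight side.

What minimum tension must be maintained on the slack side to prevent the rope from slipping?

T_min ≈ 2080 N

Capstan equation at impending slip: T_tight/T_slack = e^{μβ}.
β = 248.7° = 4.341 rad; e^{μβ} = e^{0.15×4.341} = 1.918.
T_slack = T_tight / e^{μβ} = 3980 / 1.918 = 2080 N.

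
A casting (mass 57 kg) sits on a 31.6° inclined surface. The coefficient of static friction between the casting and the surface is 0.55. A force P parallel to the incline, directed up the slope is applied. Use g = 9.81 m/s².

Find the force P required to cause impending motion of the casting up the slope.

P ≈ 555 N

At impending motion up the slope, friction acts down-slope at its limit: f = μ_s N.
P is parallel to the surface, so N = m g cos θ = 476 N.
Along the incline: P = m g sin θ + μ_s N = 293 + 0.55×476 = 555 N.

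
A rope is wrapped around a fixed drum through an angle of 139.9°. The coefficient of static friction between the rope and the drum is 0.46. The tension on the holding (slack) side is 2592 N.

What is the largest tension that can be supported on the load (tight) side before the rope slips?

At impending slip the capstan equation gives T₂/T₁ = e^{μβ} with β in radians.
β = 139.9° × π/180 = 2.442 rad.
e^{μβ} = e^{0.46×2.442} = 3.075.
T₂ = T₁ · e^{μβ} = 2592 × 3.075 = 7970 N.

T_max ≈ 7970 N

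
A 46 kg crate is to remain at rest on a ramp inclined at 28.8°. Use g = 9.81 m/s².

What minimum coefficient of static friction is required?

At the slip threshold m g sin θ = μ_s m g cos θ, so μ_s,min = tan θ.
μ_s,min = tan 28.8° = 0.55.

μ_s,min ≈ 0.55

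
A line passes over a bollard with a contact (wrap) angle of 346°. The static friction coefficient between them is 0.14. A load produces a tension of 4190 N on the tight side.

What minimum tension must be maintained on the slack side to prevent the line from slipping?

T_min ≈ 1800 N

Capstan equation at impending slip: T_tight/T_slack = e^{μβ}.
β = 346° = 6.039 rad; e^{μβ} = e^{0.14×6.039} = 2.329.
T_slack = T_tight / e^{μβ} = 4190 / 2.329 = 1800 N.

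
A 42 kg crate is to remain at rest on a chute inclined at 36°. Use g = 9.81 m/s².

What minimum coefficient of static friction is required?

μ_s,min ≈ 0.727

At the slip threshold m g sin θ = μ_s m g cos θ, so μ_s,min = tan θ.
μ_s,min = tan 36° = 0.727.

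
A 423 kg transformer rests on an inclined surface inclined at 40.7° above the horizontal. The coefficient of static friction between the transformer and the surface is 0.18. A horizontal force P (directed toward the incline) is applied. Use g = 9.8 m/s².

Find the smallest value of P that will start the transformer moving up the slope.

P ≈ 5100 N

At impending motion up the slope, friction acts down-slope at its limit: f = μ_s N.
Perpendicular to the incline: N = m g cos θ + P sin θ.
Along the incline: P cos θ = m g sin θ + μ_s N = m g sin θ + μ_s (m g cos θ + P sin θ).
Solving, P (cos θ − μ_s sin θ) = m g (sin θ + μ_s cos θ), so P = 423×9.8×(sin 40.7° + 0.18 cos 40.7°)/(cos 40.7° − 0.18 sin 40.7°) = 4150×0.7886/0.6408 = 5100 N.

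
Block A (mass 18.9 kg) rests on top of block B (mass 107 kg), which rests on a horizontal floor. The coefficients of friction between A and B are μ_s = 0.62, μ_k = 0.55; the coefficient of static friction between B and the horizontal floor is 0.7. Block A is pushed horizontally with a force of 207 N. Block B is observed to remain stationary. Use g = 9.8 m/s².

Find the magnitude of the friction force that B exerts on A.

f ≈ 102 N

The normal force B exerts on A is simply A's weight, N₁ = 185.2 N.
Maximum static friction on A from B: μ_s N₁ = 0.62×185.2 = 114.8 N.
Since P = 207 N > 114.8 N, A slides on B; the A–B friction is kinetic: f₁ = μ_k N₁ = 0.55×185.2 = 102 N.
B experiences an equal 102 N forward from A (third law). B is in equilibrium, so the floor supplies f₂ = 102 N of static friction (limit μ_s(m_A+m_B)g = 863.7 N, not exceeded).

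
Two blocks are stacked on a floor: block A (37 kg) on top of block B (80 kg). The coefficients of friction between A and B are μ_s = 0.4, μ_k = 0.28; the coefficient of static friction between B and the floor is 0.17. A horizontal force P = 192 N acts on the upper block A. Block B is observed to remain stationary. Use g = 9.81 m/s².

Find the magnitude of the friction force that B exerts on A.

Normal force at the A–B interface: N₁ = m_A g = 363 N.
Maximum static friction on A from B: μ_s N₁ = 0.4×363 = 145.2 N.
Since P = 192 N > 145.2 N, A slides on B; the A–B friction is kinetic: f₁ = μ_k N₁ = 0.28×363 = 102 N.
B experiences an equal 102 N forward from A (third law). B is in equilibrium, so the floor supplies f₂ = 102 N of static friction (limit μ_s(m_A+m_B)g = 195.1 N, not exceeded).

f ≈ 102 N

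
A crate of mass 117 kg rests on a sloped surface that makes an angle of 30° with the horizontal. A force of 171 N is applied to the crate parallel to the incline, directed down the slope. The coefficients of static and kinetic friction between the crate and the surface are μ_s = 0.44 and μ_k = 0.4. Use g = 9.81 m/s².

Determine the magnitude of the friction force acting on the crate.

f ≈ 398 N (up the incline)

The normal reaction is N = m g cos θ = 994 N.
The friction needed for equilibrium is m g sin θ + P = 573.9 + 171 = 744.9 N, measured positive up-slope.
Maximum static friction available: μ_s N = 0.44 × 994 = 437.4 N.
Since |744.9| > 437.4 N, static friction cannot hold it; the crate slides down the incline and kinetic friction applies: f = μ_k N = 0.4 × 994 = 398 N.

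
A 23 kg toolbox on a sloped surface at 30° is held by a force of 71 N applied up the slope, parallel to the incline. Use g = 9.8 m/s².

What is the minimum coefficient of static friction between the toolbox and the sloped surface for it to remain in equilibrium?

μ_s,min ≈ 0.214

N = m g cos θ = 195.2 N.
Friction must make up the shortfall along the incline: f = m g sin θ − P = 112.7 − 71 = 41.7 N.
At the threshold f = μ_s N, so μ_s,min = 41.7/195.2 = 0.214.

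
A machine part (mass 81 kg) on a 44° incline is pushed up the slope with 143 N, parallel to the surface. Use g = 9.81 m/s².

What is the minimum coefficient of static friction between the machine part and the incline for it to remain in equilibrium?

N = m g cos θ = 571.6 N.
Friction must make up the shortfall along the incline: f = m g sin θ − P = 552 − 143 = 409 N.
At the threshold f = μ_s N, so μ_s,min = 409/571.6 = 0.716.

μ_s,min ≈ 0.716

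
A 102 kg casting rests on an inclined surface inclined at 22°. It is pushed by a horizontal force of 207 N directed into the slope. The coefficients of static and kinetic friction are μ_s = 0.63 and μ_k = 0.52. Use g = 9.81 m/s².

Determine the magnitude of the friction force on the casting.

f ≈ 183 N (up the incline)

Resolve perpendicular to the incline: N = m g cos θ + P sin θ = 102×9.81×cos 22° + 207×sin 22° = 1005 N.
Parallel to the incline: P cos θ − m g sin θ = 191.9 − 374.8 = -182.9 N; the friction needed to balance this is 182.9 N acting up the slope.
Maximum static friction: μ_s N = 0.63 × 1005 = 633.3 N.
Since 182.9 N is within the 633.3 N limit, the casting stays put and friction is exactly 183 N.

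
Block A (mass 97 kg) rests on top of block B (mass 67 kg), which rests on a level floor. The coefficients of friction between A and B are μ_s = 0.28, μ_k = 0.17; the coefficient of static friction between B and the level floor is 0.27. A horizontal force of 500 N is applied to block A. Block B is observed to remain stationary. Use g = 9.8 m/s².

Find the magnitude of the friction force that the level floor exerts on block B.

f ≈ 162 N

The normal force B exerts on A is simply A's weight, N₁ = 950.6 N.
Maximum static friction on A from B: μ_s N₁ = 0.28×950.6 = 266.2 N.
Since P = 500 N > 266.2 N, A slides on B; the A–B friction is kinetic: f₁ = μ_k N₁ = 0.17×950.6 = 162 N.
By Newton's third law B feels 162 N forward from A. With B stationary, the floor's static friction on B balances it: f₂ = 162 N (well within μ_s(m_A+m_B)g = 433.9 N).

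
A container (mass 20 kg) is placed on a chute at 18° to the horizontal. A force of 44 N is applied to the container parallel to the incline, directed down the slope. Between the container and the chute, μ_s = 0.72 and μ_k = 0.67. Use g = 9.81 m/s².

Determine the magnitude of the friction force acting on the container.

The normal reaction is N = m g cos θ = 186.6 N.
The friction needed for equilibrium is m g sin θ + P = 60.63 + 44 = 104.6 N, measured positive up-slope.
The static-friction ceiling is μ_s N = 0.72 × 186.6 = 134.4 N.
Since |104.6| ≤ 134.4 N, static friction is sufficient; f equals the required value, not μ_s N.

f ≈ 105 N (up the incline)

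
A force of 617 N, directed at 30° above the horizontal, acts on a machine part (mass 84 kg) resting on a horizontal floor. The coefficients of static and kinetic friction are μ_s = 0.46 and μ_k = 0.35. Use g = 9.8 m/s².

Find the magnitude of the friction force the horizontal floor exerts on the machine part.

N = m g − P sin α = 823.2 − 617×sin 30° = 514.7 N.
Horizontally, friction must balance P cos α = 534.3 N.
μ_s N = 0.46 × 514.7 = 236.8 N.
534.3 > 236.8 N → the machine part slides; f = μ_k N = 0.35×514.7 = 180 N.

f ≈ 180 N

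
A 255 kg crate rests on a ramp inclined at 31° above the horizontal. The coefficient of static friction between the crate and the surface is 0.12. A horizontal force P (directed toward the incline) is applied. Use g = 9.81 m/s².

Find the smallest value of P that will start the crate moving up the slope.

P ≈ 1940 N

At impending motion up the slope, friction acts down-slope at its limit: f = μ_s N.
Perpendicular to the incline: N = m g cos θ + P sin θ.
Along the incline: P cos θ = m g sin θ + μ_s N = m g sin θ + μ_s (m g cos θ + P sin θ).
Solving, P (cos θ − μ_s sin θ) = m g (sin θ + μ_s cos θ), so P = 255×9.81×(sin 31° + 0.12 cos 31°)/(cos 31° − 0.12 sin 31°) = 2500×0.6179/0.7954 = 1940 N.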